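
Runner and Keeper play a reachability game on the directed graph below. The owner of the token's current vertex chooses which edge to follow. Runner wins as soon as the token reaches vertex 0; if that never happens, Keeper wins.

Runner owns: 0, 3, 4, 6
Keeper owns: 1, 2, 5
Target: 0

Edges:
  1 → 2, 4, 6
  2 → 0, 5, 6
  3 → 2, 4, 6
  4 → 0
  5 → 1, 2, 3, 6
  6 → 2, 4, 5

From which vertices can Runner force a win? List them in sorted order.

A0 = {0}
A1: add {4} — 4 (Runner) has 4→0.
A2: add {3, 6} — 3 (Runner) has 3→4; 6 (Runner) has 6→4.
A3 = A2; e.g. 1 (Keeper) can still go to 2. Fixed point.
Runner's winning region = {0, 3, 4, 6}.

0, 3, 4, 6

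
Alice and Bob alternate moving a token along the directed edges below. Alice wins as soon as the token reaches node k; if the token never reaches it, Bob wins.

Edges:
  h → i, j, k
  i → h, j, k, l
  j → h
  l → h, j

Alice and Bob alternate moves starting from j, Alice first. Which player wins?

Track states (vertex, player-to-move).
A0 = {(k,Alice), (k,Bob)}
A1: add {(h,Alice), (i,Alice)}.
A2: add {(j,Bob)}.
A3: add {(l,Alice)}.
A4 = A3; e.g. (h,Bob) stays out. (j,Alice) never enters ⇒ Bob avoids the target.

Bob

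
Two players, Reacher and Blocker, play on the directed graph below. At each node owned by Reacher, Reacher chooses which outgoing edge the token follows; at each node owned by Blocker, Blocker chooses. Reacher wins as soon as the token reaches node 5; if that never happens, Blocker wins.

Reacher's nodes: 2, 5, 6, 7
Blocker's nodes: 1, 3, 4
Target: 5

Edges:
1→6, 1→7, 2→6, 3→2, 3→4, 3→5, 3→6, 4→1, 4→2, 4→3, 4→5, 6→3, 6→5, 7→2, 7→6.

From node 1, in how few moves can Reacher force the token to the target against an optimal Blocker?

3

A0 = {5}
A1: add {6} — 6 (Reacher) has 6→5.
A2: add {2, 7} — 2 (Reacher) has 2→6; 7 (Reacher) has 7→6.
A3: add {1} — 1 (Blocker): all of {6, 7} already in.
A4 = A3; e.g. 3 (Blocker) can still go to 4. Fixed point.
1 enters the attractor at level 3, so Reacher can force the target in 3 moves from there.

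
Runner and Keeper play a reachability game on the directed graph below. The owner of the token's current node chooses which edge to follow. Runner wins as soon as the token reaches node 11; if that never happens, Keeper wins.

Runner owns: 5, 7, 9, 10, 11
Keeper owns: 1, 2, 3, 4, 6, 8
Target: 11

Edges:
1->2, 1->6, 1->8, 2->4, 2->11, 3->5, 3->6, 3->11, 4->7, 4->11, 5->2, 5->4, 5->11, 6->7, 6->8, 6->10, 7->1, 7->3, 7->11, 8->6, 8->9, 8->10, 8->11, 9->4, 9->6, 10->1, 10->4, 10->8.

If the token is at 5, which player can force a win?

Runner

A0 = {11}
A1: add {5, 7} — 5 (Runner) has 5→11; 7 (Runner) has 7→11.
5 ∈ A1, so Runner can force the target.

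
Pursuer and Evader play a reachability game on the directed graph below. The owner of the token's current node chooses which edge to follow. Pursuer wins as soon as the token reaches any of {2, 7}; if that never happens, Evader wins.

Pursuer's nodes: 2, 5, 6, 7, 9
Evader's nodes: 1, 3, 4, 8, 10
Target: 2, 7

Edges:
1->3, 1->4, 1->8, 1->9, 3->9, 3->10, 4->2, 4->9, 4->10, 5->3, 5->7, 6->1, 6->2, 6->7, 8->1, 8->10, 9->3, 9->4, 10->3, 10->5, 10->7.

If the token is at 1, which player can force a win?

Evader

A0 = {2, 7}
A1: add {5, 6} — 5 (Pursuer) has 5→7; 6 (Pursuer) has 6→2.
A2 = A1; e.g. 1 (Evader) can still go to 3. Fixed point.
1 never enters the attractor, so Evader can avoid the target forever.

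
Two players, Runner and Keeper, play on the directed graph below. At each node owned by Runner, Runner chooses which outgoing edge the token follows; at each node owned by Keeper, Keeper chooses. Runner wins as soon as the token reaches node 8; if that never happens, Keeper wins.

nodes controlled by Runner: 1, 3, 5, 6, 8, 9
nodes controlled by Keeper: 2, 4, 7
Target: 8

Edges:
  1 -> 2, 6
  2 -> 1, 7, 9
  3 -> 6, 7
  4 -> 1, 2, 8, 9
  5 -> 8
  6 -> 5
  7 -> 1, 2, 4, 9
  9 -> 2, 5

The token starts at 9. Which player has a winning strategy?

Runner

A0 = {8}
A1: add {5} — 5 (Runner) has 5→8.
A2: add {6, 9} — 6 (Runner) has 6→5; 9 (Runner) has 9→5.
9 ∈ A2, so Runner can force the target.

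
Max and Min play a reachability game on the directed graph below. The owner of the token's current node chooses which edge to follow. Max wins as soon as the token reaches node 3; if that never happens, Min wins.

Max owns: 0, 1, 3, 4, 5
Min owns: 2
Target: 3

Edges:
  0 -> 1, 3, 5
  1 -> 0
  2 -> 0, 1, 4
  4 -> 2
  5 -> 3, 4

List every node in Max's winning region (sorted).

0, 1, 3, 5

A0 = {3}
A1: add {0, 5} — 0 (Max) has 0→3; 5 (Max) has 5→3.
A2: add {1} — 1 (Max) has 1→0.
A3 = A2; e.g. 2 (Min) can still go to 4. Fixed point.
Max's winning region = {0, 1, 3, 5}.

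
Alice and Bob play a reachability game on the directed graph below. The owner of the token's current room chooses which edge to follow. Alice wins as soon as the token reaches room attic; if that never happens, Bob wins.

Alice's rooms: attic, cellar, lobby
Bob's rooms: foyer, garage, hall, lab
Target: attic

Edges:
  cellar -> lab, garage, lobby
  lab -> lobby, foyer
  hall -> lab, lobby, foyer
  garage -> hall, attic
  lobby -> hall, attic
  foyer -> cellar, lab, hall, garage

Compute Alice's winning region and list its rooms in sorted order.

A0 = {attic}
A1: add {lobby} — lobby (Alice) has lobby→attic.
A2: add {cellar} — cellar (Alice) has cellar→lobby.
A3 = A2; e.g. lab (Bob) can still go to foyer. Fixed point.
Alice's winning region = {attic, cellar, lobby}.

attic, cellar, lobby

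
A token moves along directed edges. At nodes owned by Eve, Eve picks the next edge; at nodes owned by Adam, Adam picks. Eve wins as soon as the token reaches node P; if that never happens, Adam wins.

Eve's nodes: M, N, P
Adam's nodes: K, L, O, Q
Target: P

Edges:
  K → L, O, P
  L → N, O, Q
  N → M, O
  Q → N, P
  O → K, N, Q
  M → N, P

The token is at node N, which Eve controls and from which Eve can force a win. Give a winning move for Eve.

A0 = {P}
A1: add {M} — M (Eve) has M→P.
A2: add {N} — N (Eve) has N→M.
A3: add {Q} — Q (Adam): all of {N, P} already in.
A4 = A3; e.g. K (Adam) can still go to L. Fixed point.
From N, successor M is in the attractor (rank 1); the other successor O is not.

M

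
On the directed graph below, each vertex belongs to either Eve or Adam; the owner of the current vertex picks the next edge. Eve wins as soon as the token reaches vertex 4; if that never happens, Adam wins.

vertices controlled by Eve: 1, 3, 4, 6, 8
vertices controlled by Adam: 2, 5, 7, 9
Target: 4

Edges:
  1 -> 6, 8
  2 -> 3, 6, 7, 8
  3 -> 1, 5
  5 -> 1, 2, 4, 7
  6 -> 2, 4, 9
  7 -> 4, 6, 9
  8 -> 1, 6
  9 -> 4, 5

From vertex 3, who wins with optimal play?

A0 = {4}
A1: add {6} — 6 (Eve) has 6→4.
A2: add {1, 8} — 1 (Eve) has 1→6; 8 (Eve) has 8→6.
A3: add {3} — 3 (Eve) has 3→1.
A4 = A3; e.g. 2 (Adam) can still go to 7. Fixed point.
3 ∈ A3, so Eve can force the target.

Eve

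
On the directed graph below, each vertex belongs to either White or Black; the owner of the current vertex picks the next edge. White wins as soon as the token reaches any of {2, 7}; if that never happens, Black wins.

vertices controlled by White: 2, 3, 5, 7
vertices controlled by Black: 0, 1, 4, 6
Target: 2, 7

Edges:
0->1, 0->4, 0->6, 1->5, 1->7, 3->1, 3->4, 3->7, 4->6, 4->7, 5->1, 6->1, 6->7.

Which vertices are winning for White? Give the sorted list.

A0 = {2, 7}
A1: add {3} — 3 (White) has 3→7.
A2 = A1; e.g. 0 (Black) can still go to 1. Fixed point.
White's winning region = {2, 3, 7}.

2, 3, 7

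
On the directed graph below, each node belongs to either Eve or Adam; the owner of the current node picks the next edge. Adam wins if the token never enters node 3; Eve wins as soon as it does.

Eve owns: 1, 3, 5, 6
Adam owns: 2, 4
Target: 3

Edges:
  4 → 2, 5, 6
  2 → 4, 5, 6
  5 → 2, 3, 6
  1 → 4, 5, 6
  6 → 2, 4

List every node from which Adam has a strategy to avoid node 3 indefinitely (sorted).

2, 4, 6

A0 = {3}
A1: add {5} — 5 (Eve) has 5→3.
A2: add {1} — 1 (Eve) has 1→5.
A3 = A2; e.g. 2 (Adam) can still go to 4. Fixed point.
Eve's attractor = {1, 3, 5}; Adam avoids the target exactly from the complement.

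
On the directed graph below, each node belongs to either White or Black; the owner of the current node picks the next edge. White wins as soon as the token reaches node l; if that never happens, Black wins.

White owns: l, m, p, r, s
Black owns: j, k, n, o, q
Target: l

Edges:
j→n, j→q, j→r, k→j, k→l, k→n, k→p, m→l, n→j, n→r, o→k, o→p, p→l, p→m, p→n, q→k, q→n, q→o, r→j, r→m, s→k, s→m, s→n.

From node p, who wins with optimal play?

A0 = {l}
A1: add {m, p} — m (White) has m→l; p (White) has p→l.
p ∈ A1, so White can force the target.

White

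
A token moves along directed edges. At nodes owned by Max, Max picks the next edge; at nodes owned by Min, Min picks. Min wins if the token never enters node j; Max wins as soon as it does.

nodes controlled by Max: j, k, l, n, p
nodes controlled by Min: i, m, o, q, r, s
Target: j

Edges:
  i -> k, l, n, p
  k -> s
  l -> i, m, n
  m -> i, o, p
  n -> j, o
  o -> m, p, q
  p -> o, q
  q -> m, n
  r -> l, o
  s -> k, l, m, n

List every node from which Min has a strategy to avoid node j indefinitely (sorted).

i, k, m, o, p, q, r, s

A0 = {j}
A1: add {n} — n (Max) has n→j.
A2: add {l} — l (Max) has l→n.
A3 = A2; e.g. i (Min) can still go to k. Fixed point.
Max's attractor = {j, l, n}; Min avoids the target exactly from the complement.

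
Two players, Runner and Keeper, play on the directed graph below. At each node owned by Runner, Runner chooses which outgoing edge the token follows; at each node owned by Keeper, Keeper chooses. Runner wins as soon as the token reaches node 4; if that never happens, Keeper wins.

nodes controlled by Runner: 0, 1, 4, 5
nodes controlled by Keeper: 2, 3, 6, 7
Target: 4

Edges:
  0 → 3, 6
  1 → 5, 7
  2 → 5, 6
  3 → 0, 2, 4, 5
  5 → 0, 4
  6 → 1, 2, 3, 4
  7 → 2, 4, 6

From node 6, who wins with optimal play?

Keeper

A0 = {4}
A1: add {5} — 5 (Runner) has 5→4.
A2: add {1} — 1 (Runner) has 1→5.
A3 = A2; e.g. 0 (Runner) has no edge into A2. Fixed point.
6 never enters the attractor, so Keeper can avoid the target forever.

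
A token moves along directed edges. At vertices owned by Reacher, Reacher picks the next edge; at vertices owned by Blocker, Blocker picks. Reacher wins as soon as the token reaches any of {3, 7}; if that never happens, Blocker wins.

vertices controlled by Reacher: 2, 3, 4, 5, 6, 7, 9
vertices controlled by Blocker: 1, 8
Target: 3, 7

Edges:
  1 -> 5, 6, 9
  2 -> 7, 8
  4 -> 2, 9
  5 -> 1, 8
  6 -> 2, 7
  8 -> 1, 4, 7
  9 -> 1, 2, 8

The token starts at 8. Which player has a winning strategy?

A0 = {3, 7}
A1: add {2, 6} — 2 (Reacher) has 2→7; 6 (Reacher) has 6→7.
A2: add {4, 9} — 4 (Reacher) has 4→2; 9 (Reacher) has 9→2.
A3 = A2; e.g. 1 (Blocker) can still go to 5. Fixed point.
8 never enters the attractor, so Blocker can avoid the target forever.

Blocker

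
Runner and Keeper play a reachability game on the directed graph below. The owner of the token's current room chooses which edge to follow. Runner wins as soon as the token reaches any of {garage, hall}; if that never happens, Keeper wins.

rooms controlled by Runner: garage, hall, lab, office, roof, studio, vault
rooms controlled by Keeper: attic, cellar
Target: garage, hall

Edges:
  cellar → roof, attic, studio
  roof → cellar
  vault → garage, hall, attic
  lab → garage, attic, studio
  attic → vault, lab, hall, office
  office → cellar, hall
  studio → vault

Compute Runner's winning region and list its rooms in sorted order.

attic, garage, hall, lab, office, studio, vault

A0 = {garage, hall}
A1: add {lab, office, vault} — vault (Runner) has vault→garage; lab (Runner) has lab→garage; office (Runner) has office→hall.
A2: add {attic, studio} — attic (Keeper): all of {vault, lab, hall, office} already in; studio (Runner) has studio→vault.
A3 = A2; e.g. cellar (Keeper) can still go to roof. Fixed point.
Runner's winning region = {attic, garage, hall, lab, office, studio, vault}.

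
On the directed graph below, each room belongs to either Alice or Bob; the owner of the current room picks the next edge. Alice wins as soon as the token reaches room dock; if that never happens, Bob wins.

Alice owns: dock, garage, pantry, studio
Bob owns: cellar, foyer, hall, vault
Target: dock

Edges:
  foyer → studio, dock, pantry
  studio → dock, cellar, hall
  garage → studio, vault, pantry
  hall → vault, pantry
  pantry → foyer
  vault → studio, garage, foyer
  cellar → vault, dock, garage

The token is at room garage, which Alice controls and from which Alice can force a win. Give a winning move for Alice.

A0 = {dock}
A1: add {studio} — studio (Alice) has studio→dock.
A2: add {garage} — garage (Alice) has garage→studio.
A3 = A2; e.g. vault (Bob) can still go to foyer. Fixed point.
From garage, successor studio is in the attractor (rank 1); the other successors pantry, vault are not.

studio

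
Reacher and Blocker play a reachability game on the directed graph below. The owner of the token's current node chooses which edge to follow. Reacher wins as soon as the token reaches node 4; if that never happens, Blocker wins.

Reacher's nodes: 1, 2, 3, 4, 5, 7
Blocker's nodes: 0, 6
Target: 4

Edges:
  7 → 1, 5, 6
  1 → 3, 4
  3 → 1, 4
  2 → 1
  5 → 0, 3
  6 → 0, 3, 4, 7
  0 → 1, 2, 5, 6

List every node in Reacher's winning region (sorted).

1, 2, 3, 4, 5, 7

A0 = {4}
A1: add {1, 3} — 1 (Reacher) has 1→4; 3 (Reacher) has 3→4.
A2: add {2, 5, 7} — 2 (Reacher) has 2→1; 5 (Reacher) has 5→3; 7 (Reacher) has 7→1.
A3 = A2; e.g. 0 (Blocker) can still go to 6. Fixed point.
Reacher's winning region = {1, 2, 3, 4, 5, 7}.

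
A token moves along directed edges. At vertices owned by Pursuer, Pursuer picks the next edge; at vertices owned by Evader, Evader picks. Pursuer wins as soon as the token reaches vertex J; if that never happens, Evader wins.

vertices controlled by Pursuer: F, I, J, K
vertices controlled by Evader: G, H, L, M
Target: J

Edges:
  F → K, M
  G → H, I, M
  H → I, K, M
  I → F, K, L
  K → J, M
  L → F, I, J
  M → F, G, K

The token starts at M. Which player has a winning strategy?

A0 = {J}
A1: add {K} — K (Pursuer) has K→J.
A2: add {F, I} — F (Pursuer) has F→K; I (Pursuer) has I→K.
A3: add {L} — L (Evader): all of {F, I, J} already in.
A4 = A3; e.g. G (Evader) can still go to H. Fixed point.
M never enters the attractor, so Evader can avoid the target forever.

Evader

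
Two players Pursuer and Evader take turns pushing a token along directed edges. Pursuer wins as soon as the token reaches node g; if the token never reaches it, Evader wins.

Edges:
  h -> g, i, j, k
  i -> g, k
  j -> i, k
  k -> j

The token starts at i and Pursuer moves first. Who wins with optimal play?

Pursuer

Track states (vertex, player-to-move).
A0 = {(g,Pursuer), (g,Evader)}
A1: add {(h,Pursuer), (i,Pursuer)}.
(i,Pursuer) ∈ A1 ⇒ Pursuer forces the target.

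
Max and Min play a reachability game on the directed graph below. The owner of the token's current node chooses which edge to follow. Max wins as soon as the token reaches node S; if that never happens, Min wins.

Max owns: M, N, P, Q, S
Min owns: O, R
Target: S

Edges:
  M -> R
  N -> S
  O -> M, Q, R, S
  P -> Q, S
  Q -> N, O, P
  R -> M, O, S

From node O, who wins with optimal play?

A0 = {S}
A1: add {N, P} — N (Max) has N→S; P (Max) has P→S.
A2: add {Q} — Q (Max) has Q→N.
A3 = A2; e.g. M (Max) has no edge into A2. Fixed point.
O never enters the attractor, so Min can avoid the target forever.

Min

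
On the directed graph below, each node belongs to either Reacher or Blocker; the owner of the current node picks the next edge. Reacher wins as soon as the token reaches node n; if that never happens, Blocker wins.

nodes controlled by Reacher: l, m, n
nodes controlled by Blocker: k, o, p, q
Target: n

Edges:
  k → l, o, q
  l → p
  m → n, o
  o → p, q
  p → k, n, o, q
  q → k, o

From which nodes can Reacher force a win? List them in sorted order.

m, n

A0 = {n}
A1: add {m} — m (Reacher) has m→n.
A2 = A1; e.g. k (Blocker) can still go to l. Fixed point.
Reacher's winning region = {m, n}.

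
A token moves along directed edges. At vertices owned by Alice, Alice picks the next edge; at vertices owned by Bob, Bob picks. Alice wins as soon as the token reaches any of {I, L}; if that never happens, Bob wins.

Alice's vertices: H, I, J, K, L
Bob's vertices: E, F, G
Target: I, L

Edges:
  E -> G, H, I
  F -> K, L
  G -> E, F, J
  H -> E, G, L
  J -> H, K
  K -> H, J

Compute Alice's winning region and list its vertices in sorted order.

F, H, I, J, K, L

A0 = {I, L}
A1: add {H} — H (Alice) has H→L.
A2: add {J, K} — J (Alice) has J→H; K (Alice) has K→H.
A3: add {F} — F (Bob): all of {K, L} already in.
A4 = A3; e.g. E (Bob) can still go to G. Fixed point.
Alice's winning region = {F, H, I, J, K, L}.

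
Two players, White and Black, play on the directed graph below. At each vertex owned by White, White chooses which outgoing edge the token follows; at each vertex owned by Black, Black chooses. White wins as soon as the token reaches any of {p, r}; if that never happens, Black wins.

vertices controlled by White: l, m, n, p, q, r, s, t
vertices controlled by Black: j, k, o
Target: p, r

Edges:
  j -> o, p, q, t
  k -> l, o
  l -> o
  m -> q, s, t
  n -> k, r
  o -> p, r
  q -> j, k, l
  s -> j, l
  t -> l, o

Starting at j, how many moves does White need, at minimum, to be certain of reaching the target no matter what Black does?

A0 = {p, r}
A1: add {n, o} — n (White) has n→r; o (Black): all of {p, r} already in.
A2: add {l, t} — l (White) has l→o; t (White) has t→o.
A3: add {k, m, q, s} — k (Black): all of {l, o} already in; m (White) has m→t; q (White) has q→l; s (White) has s→l.
A4: add {j} — j (Black): all of {o, p, q, t} already in.
A4 = all vertices. Fixed point.
j enters the attractor at level 4, so White can force the target in 4 moves from there.

4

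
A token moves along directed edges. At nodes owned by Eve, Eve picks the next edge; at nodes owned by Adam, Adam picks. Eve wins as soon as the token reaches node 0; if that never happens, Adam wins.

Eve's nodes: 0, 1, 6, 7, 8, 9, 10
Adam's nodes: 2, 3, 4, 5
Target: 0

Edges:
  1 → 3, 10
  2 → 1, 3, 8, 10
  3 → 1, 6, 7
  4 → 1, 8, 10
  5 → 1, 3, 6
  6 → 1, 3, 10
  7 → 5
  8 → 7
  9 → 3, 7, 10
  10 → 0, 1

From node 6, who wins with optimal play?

Eve

A0 = {0}
A1: add {10} — 10 (Eve) has 10→0.
A2: add {1, 6, 9} — 1 (Eve) has 1→10; 6 (Eve) has 6→10; 9 (Eve) has 9→10.
A3 = A2; e.g. 2 (Adam) can still go to 3. Fixed point.
6 ∈ A2, so Eve can force the target.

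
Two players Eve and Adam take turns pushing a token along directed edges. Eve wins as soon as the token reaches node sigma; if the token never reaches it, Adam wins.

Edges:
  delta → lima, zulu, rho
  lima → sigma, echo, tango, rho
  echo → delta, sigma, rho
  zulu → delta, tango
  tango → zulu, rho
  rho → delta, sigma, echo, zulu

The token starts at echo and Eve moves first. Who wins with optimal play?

Track states (vertex, player-to-move).
A0 = {(sigma,Eve), (sigma,Adam)}
A1: add {(lima,Eve), (echo,Eve), (rho,Eve)}.
(echo,Eve) ∈ A1 ⇒ Eve forces the target.

Eve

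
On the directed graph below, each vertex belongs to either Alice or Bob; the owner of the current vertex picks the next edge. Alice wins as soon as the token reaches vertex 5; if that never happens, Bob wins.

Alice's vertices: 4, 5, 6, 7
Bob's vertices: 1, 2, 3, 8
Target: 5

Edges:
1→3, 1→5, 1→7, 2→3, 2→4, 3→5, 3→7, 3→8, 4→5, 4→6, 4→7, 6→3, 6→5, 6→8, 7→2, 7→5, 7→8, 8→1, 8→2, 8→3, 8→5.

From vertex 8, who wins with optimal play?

Bob

A0 = {5}
A1: add {4, 6, 7} — 4 (Alice) has 4→5; 6 (Alice) has 6→5; 7 (Alice) has 7→5.
A2 = A1; e.g. 1 (Bob) can still go to 3. Fixed point.
8 never enters the attractor, so Bob can avoid the target forever.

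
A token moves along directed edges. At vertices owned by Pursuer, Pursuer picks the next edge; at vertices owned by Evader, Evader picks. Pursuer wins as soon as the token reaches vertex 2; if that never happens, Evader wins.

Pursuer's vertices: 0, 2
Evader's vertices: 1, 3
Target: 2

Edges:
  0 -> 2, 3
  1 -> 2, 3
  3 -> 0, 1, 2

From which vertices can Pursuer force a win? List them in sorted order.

A0 = {2}
A1: add {0} — 0 (Pursuer) has 0→2.
A2 = A1; e.g. 1 (Evader) can still go to 3. Fixed point.
Pursuer's winning region = {0, 2}.

0, 2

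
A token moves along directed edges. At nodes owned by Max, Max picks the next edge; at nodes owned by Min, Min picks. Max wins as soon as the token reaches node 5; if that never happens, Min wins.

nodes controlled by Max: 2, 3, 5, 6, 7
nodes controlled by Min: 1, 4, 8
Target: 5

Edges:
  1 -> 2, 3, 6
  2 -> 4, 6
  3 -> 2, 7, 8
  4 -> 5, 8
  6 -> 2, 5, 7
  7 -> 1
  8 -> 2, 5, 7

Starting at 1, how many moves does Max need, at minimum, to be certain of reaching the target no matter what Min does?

4

A0 = {5}
A1: add {6} — 6 (Max) has 6→5.
A2: add {2} — 2 (Max) has 2→6.
A3: add {3} — 3 (Max) has 3→2.
A4: add {1} — 1 (Min): all of {2, 3, 6} already in.
1 enters the attractor at level 4, so Max can force the target in 4 moves from there.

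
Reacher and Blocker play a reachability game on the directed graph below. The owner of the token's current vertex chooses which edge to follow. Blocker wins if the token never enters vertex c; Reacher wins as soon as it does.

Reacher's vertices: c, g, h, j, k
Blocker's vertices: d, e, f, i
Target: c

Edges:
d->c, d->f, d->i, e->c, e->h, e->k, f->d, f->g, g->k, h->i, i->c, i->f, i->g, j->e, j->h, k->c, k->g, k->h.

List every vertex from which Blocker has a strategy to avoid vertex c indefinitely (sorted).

A0 = {c}
A1: add {k} — k (Reacher) has k→c.
A2: add {g} — g (Reacher) has g→k.
A3 = A2; e.g. d (Blocker) can still go to f. Fixed point.
Reacher's attractor = {c, g, k}; Blocker avoids the target exactly from the complement.

d, e, f, h, i, j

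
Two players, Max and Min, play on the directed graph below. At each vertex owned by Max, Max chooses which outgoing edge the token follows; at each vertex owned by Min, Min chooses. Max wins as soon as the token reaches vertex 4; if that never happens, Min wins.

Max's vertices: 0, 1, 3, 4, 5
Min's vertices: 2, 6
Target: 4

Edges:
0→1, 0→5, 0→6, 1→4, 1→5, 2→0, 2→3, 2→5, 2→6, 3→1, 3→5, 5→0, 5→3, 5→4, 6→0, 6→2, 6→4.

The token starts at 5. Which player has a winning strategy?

A0 = {4}
A1: add {1, 5} — 1 (Max) has 1→4; 5 (Max) has 5→4.
5 ∈ A1, so Max can force the target.

Max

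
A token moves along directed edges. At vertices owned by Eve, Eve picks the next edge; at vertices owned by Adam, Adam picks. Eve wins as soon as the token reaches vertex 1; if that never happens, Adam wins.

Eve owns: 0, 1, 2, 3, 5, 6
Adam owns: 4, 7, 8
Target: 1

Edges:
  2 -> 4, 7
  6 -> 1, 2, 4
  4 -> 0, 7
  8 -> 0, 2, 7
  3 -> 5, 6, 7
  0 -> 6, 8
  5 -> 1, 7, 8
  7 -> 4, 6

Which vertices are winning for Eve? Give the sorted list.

0, 1, 3, 5, 6

A0 = {1}
A1: add {5, 6} — 5 (Eve) has 5→1; 6 (Eve) has 6→1.
A2: add {0, 3} — 0 (Eve) has 0→6; 3 (Eve) has 3→5.
A3 = A2; e.g. 2 (Eve) has no edge into A2. Fixed point.
Eve's winning region = {0, 1, 3, 5, 6}.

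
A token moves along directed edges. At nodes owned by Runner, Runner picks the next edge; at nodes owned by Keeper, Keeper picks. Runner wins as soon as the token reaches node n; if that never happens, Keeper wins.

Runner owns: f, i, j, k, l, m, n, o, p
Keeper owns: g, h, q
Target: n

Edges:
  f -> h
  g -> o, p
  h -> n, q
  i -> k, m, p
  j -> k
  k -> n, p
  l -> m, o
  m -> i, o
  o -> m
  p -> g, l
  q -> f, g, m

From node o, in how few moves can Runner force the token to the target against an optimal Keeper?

4

A0 = {n}
A1: add {k} — k (Runner) has k→n.
A2: add {i, j} — i (Runner) has i→k; j (Runner) has j→k.
A3: add {m} — m (Runner) has m→i.
A4: add {l, o} — l (Runner) has l→m; o (Runner) has o→m.
o enters the attractor at level 4, so Runner can force the target in 4 moves from there.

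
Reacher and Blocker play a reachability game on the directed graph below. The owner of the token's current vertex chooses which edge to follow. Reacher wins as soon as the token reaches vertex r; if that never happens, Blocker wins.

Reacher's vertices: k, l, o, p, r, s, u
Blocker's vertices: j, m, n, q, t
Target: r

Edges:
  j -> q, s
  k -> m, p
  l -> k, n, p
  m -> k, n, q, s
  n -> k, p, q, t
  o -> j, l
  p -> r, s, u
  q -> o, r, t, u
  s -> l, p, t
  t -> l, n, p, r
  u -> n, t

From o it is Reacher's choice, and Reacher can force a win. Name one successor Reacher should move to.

A0 = {r}
A1: add {p} — p (Reacher) has p→r.
A2: add {k, l, s} — k (Reacher) has k→p; l (Reacher) has l→p; s (Reacher) has s→p.
A3: add {o} — o (Reacher) has o→l.
A4 = A3; e.g. j (Blocker) can still go to q. Fixed point.
From o, successor l is in the attractor (rank 2); the other successor j is not.

l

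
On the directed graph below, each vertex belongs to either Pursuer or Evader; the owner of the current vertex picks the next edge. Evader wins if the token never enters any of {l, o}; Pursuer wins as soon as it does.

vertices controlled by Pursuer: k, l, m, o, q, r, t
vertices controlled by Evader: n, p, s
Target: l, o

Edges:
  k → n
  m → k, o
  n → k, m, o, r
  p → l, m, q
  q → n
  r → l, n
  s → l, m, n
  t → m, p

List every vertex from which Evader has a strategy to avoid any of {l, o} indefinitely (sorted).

k, n, p, q, s

A0 = {l, o}
A1: add {m, r} — m (Pursuer) has m→o; r (Pursuer) has r→l.
A2: add {t} — t (Pursuer) has t→m.
A3 = A2; e.g. k (Pursuer) has no edge into A2. Fixed point.
Pursuer's attractor = {l, m, o, r, t}; Evader avoids the target exactly from the complement.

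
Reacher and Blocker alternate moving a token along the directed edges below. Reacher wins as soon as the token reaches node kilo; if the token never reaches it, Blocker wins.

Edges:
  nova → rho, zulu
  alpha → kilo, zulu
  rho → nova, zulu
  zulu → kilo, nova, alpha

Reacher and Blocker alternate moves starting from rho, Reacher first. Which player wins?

Track states (vertex, player-to-move).
A0 = {(kilo,Reacher), (kilo,Blocker)}
A1: add {(alpha,Reacher), (zulu,Reacher)}.
A2: add {(alpha,Blocker)}.
A3 = A2; e.g. (nova,Reacher) stays out. (rho,Reacher) never enters ⇒ Blocker avoids the target.

Blocker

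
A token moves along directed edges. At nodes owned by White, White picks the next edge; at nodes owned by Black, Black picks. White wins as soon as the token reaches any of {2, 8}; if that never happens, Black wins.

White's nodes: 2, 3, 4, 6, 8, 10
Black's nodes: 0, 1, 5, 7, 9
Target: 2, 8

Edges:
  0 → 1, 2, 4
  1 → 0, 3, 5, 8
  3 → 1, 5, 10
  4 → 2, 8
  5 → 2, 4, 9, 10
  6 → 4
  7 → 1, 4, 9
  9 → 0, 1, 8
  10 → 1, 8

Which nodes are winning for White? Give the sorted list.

A0 = {2, 8}
A1: add {4, 10} — 4 (White) has 4→2; 10 (White) has 10→8.
A2: add {3, 6} — 3 (White) has 3→10; 6 (White) has 6→4.
A3 = A2; e.g. 0 (Black) can still go to 1. Fixed point.
White's winning region = {2, 3, 4, 6, 8, 10}.

2, 3, 4, 6, 8, 10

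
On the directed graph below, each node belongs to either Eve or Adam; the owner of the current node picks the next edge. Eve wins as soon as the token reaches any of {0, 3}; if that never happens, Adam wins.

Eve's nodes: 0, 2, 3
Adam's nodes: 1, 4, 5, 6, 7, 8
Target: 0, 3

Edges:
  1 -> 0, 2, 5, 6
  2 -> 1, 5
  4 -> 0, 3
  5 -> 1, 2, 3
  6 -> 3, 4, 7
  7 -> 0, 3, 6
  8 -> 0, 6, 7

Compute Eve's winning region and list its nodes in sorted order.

0, 3, 4

A0 = {0, 3}
A1: add {4} — 4 (Adam): all of {0, 3} already in.
A2 = A1; e.g. 1 (Adam) can still go to 2. Fixed point.
Eve's winning region = {0, 3, 4}.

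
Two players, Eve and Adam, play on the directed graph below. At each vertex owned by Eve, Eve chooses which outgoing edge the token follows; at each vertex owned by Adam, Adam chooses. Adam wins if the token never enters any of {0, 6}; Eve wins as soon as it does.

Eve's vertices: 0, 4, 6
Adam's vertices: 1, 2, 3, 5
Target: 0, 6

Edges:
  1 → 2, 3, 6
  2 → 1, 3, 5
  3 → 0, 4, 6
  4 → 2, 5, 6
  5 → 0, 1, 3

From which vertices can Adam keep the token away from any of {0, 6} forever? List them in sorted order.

1, 2, 5

A0 = {0, 6}
A1: add {4} — 4 (Eve) has 4→6.
A2: add {3} — 3 (Adam): all of {0, 4, 6} already in.
A3 = A2; e.g. 1 (Adam) can still go to 2. Fixed point.
Eve's attractor = {0, 3, 4, 6}; Adam avoids the target exactly from the complement.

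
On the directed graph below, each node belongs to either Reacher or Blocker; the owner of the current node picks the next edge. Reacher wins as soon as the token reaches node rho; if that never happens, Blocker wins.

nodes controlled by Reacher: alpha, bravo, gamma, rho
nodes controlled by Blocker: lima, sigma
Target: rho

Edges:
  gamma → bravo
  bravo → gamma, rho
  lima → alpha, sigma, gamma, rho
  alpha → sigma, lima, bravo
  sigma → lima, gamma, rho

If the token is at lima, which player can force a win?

Blocker

A0 = {rho}
A1: add {bravo} — bravo (Reacher) has bravo→rho.
A2: add {alpha, gamma} — alpha (Reacher) has alpha→bravo; gamma (Reacher) has gamma→bravo.
A3 = A2; e.g. sigma (Blocker) can still go to lima. Fixed point.
lima never enters the attractor, so Blocker can avoid the target forever.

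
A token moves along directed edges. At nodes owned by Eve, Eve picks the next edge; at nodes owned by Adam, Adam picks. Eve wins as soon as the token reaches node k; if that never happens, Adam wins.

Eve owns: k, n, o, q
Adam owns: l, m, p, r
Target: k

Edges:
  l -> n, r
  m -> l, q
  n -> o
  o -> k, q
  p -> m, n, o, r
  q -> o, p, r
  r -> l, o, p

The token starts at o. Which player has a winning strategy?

A0 = {k}
A1: add {o} — o (Eve) has o→k.
o ∈ A1, so Eve can force the target.

Eve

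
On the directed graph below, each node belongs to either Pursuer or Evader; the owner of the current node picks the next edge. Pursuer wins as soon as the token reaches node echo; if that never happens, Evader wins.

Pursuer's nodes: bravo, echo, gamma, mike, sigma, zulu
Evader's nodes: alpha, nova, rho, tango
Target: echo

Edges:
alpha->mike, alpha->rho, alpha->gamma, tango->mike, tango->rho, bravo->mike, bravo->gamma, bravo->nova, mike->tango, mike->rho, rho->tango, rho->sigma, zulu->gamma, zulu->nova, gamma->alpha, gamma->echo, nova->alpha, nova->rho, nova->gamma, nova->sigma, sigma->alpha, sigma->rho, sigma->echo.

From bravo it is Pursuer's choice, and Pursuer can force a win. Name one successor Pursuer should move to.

A0 = {echo}
A1: add {gamma, sigma} — gamma (Pursuer) has gamma→echo; sigma (Pursuer) has sigma→echo.
A2: add {bravo, zulu} — bravo (Pursuer) has bravo→gamma; zulu (Pursuer) has zulu→gamma.
A3 = A2; e.g. alpha (Evader) can still go to mike. Fixed point.
From bravo, successor gamma is in the attractor (rank 1); the other successors mike, nova are not.

gamma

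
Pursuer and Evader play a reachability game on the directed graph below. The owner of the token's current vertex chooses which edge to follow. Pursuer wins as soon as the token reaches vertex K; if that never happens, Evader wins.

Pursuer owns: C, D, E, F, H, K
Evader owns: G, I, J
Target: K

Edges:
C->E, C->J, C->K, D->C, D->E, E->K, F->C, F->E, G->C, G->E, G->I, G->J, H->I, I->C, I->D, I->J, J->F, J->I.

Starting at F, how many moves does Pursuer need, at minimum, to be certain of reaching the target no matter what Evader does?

2

A0 = {K}
A1: add {C, E} — C (Pursuer) has C→K; E (Pursuer) has E→K.
A2: add {D, F} — D (Pursuer) has D→C; F (Pursuer) has F→C.
A3 = A2; e.g. G (Evader) can still go to I. Fixed point.
F enters the attractor at level 2, so Pursuer can force the target in 2 moves from there.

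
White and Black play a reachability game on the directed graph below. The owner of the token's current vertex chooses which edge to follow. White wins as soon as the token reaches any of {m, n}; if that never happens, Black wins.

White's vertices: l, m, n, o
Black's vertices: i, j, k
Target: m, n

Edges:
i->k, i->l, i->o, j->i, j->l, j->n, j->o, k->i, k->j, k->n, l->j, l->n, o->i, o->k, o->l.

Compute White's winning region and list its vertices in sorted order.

A0 = {m, n}
A1: add {l} — l (White) has l→n.
A2: add {o} — o (White) has o→l.
A3 = A2; e.g. i (Black) can still go to k. Fixed point.
White's winning region = {l, m, n, o}.

l, m, n, o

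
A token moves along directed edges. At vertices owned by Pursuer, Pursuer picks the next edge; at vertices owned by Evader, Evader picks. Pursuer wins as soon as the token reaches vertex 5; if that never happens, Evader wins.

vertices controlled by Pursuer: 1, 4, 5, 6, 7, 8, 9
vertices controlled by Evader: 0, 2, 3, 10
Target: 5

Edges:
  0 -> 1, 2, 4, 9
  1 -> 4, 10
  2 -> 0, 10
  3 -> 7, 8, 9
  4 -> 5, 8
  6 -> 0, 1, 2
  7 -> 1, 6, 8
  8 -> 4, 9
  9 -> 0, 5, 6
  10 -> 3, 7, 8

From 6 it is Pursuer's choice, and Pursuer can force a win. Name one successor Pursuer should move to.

1

A0 = {5}
A1: add {4, 9} — 4 (Pursuer) has 4→5; 9 (Pursuer) has 9→5.
A2: add {1, 8} — 1 (Pursuer) has 1→4; 8 (Pursuer) has 8→4.
A3: add {6, 7} — 6 (Pursuer) has 6→1; 7 (Pursuer) has 7→1.
A4: add {3} — 3 (Evader): all of {7, 8, 9} already in.
A5: add {10} — 10 (Evader): all of {3, 7, 8} already in.
A6 = A5; e.g. 0 (Evader) can still go to 2. Fixed point.
From 6, successor 1 is in the attractor (rank 2); the other successors 0, 2 are not.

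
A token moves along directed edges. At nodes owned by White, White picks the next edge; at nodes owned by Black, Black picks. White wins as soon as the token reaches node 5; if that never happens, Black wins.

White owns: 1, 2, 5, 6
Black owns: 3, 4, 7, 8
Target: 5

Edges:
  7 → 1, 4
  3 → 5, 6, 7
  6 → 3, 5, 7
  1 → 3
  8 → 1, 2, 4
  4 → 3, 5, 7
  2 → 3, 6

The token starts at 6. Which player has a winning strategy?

White

A0 = {5}
A1: add {6} — 6 (White) has 6→5.
6 ∈ A1, so White can force the target.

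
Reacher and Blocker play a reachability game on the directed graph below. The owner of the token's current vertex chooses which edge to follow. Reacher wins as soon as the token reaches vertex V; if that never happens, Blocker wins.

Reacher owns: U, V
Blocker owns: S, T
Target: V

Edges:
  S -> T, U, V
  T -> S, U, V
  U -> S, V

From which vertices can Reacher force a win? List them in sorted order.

A0 = {V}
A1: add {U} — U (Reacher) has U→V.
A2 = A1; e.g. S (Blocker) can still go to T. Fixed point.
Reacher's winning region = {U, V}.

U, V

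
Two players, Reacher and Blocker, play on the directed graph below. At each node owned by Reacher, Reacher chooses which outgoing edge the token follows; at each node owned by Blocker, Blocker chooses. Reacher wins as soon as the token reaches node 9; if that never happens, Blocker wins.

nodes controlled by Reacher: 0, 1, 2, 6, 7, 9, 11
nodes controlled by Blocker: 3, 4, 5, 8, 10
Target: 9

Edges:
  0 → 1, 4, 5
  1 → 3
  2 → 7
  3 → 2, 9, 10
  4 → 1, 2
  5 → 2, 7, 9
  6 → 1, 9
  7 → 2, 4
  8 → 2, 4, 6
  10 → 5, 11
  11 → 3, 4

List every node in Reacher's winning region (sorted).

A0 = {9}
A1: add {6} — 6 (Reacher) has 6→9.
A2 = A1; e.g. 0 (Reacher) has no edge into A1. Fixed point.
Reacher's winning region = {6, 9}.

6, 9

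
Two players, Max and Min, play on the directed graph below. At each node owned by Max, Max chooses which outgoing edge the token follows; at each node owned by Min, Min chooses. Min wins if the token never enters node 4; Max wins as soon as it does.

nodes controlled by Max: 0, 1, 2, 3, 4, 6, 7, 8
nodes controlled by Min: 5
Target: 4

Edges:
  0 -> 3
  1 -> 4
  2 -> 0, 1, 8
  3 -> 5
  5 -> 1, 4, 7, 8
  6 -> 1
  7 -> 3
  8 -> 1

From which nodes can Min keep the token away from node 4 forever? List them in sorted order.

0, 3, 5, 7

A0 = {4}
A1: add {1} — 1 (Max) has 1→4.
A2: add {2, 6, 8} — 2 (Max) has 2→1; 6 (Max) has 6→1; 8 (Max) has 8→1.
A3 = A2; e.g. 0 (Max) has no edge into A2. Fixed point.
Max's attractor = {1, 2, 4, 6, 8}; Min avoids the target exactly from the complement.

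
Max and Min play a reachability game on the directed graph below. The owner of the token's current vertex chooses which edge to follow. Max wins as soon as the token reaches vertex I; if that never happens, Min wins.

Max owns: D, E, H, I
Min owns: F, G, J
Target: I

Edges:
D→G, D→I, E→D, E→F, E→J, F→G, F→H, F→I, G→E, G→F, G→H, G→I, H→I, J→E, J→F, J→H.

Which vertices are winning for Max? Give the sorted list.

D, E, H, I

A0 = {I}
A1: add {D, H} — D (Max) has D→I; H (Max) has H→I.
A2: add {E} — E (Max) has E→D.
A3 = A2; e.g. F (Min) can still go to G. Fixed point.
Max's winning region = {D, E, H, I}.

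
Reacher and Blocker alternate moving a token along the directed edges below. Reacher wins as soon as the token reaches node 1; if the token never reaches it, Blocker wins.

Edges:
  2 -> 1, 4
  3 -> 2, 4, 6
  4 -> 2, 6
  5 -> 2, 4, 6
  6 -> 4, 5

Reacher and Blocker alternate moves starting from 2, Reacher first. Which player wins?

Reacher

Track states (vertex, player-to-move).
A0 = {(1,Reacher), (1,Blocker)}
A1: add {(2,Reacher)}.
(2,Reacher) ∈ A1 ⇒ Reacher forces the target.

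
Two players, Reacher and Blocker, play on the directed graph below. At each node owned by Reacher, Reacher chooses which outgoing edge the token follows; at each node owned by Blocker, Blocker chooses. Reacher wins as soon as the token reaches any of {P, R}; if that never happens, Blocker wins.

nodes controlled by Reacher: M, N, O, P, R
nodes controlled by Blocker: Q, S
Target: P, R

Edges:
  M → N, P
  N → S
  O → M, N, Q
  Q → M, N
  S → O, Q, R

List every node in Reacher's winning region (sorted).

A0 = {P, R}
A1: add {M} — M (Reacher) has M→P.
A2: add {O} — O (Reacher) has O→M.
A3 = A2; e.g. N (Reacher) has no edge into A2. Fixed point.
Reacher's winning region = {M, O, P, R}.

M, O, P, R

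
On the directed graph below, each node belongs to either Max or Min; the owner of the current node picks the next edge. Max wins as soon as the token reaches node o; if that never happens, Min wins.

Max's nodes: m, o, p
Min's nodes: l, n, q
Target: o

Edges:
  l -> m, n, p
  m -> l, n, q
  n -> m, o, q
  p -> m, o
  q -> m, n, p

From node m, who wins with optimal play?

A0 = {o}
A1: add {p} — p (Max) has p→o.
A2 = A1; e.g. l (Min) can still go to m. Fixed point.
m never enters the attractor, so Min can avoid the target forever.

Min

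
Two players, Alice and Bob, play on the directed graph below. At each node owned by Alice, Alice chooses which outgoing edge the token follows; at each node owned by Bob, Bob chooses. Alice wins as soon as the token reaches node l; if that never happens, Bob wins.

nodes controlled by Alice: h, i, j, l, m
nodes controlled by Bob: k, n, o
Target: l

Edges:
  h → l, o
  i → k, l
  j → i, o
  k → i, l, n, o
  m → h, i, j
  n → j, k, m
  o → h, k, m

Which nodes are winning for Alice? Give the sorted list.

A0 = {l}
A1: add {h, i} — h (Alice) has h→l; i (Alice) has i→l.
A2: add {j, m} — j (Alice) has j→i; m (Alice) has m→h.
A3 = A2; e.g. k (Bob) can still go to n. Fixed point.
Alice's winning region = {h, i, j, l, m}.

h, i, j, l, m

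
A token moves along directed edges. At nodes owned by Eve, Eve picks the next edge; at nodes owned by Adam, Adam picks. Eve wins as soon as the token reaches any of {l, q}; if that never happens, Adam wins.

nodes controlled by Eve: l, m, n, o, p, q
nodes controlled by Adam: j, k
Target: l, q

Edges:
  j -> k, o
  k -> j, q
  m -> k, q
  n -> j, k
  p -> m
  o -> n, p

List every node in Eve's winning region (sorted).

l, m, o, p, q

A0 = {l, q}
A1: add {m} — m (Eve) has m→q.
A2: add {p} — p (Eve) has p→m.
A3: add {o} — o (Eve) has o→p.
A4 = A3; e.g. j (Adam) can still go to k. Fixed point.
Eve's winning region = {l, m, o, p, q}.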